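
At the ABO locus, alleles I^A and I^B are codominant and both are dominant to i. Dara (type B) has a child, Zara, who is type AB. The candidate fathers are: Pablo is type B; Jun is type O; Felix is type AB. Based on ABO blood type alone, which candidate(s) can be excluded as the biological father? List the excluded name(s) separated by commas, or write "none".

Pablo, Jun

A candidate is excluded only if no genotype consistent with his phenotype could produce a type AB child with a type B mother.
Pablo (type B): no genotype consistent with that phenotype can produce a type-AB child with a type-B mother.
Jun (type O): no genotype consistent with that phenotype can produce a type-AB child with a type-B mother.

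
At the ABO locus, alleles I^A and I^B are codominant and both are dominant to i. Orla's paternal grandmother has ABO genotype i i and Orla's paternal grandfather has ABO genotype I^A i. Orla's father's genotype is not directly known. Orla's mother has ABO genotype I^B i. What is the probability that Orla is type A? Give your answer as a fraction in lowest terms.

1/8

Orla's father's ABO genotype from i i × I^A i: 1/2 I^A i, 1/2 i i.
Crossing each possibility with the mother I^B i and summing P(type A): 1/2·1/4 + 1/2·0 = 1/8.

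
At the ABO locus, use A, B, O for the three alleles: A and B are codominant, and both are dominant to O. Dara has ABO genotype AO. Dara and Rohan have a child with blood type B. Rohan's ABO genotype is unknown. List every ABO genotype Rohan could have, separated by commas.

For each candidate genotype of Rohan, check whether crossing it with AO can produce every observed child phenotype.
  AA → possible child types {A} ✗
  AB → possible child types {A, B, AB} ✓
  AO → possible child types {O, A} ✗
  BB → possible child types {B, AB} ✓
  BO → possible child types {O, A, B, AB} ✓
  OO → possible child types {O, A} ✗

AB, BB, BO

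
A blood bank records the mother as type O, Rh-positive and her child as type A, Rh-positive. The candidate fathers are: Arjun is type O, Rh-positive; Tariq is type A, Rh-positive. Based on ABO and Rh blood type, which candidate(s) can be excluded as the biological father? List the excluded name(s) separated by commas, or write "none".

Arjun

A candidate is excluded only if no genotype consistent with his phenotype could produce a type A, Rh-positive child with a type O, Rh-positive mother.
Arjun (type O, Rh+): no genotype consistent with that phenotype can produce a type-A Rh+ child with a type-O mother.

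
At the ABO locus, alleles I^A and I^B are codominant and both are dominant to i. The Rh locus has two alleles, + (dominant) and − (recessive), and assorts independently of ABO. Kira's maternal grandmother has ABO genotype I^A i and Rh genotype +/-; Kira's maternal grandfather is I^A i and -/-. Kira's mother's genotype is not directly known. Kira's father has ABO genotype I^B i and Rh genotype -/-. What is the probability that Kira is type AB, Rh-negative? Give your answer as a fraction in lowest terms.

Kira's mother's ABO genotype from I^A i × I^A i: 1/4 I^A I^A, 1/2 I^A i, 1/4 i i.
Crossing each possibility with the father I^B i and summing P(type AB): 1/4·1/2 + 1/2·1/4 + 1/4·0 = 1/4.
Similarly for Rh via the mother's Rh distribution: P(Rh-) = 3/4.
Independent loci: 1/4 × 3/4 = 3/16.

3/16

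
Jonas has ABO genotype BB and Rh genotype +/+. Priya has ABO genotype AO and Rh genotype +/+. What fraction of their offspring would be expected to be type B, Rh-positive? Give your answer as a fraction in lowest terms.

1/2

ABO cross BB × AO → offspring phenotypes: 1/2 B, 1/2 AB.
Rh cross +/+ × +/+ → 1 Rh+.
Independent loci: P(type B, Rh-positive) = 1/2 × 1 = 1/2.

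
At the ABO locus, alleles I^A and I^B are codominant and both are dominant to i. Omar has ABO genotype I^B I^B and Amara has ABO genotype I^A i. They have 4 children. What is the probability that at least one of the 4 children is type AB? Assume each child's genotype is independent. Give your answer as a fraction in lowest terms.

ABO cross I^B I^B × I^A i → 1/2 B, 1/2 AB.
So P(type AB) = 1/2 per child.
P(none) = (1/2)^4 = 1/16; P(at least one) = 1 − 1/16 = 15/16.

15/16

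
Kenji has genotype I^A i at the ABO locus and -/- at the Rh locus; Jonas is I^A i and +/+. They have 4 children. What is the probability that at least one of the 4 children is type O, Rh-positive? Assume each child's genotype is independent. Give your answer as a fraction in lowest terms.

175/256

ABO cross I^A i × I^A i → 1/4 O, 3/4 A.
Rh cross -/- × +/+ → 1 Rh+; so P(type O, Rh-positive) = 1/4 × 1 = 1/4 per child.
P(none) = (3/4)^4 = 81/256; P(at least one) = 1 − 81/256 = 175/256.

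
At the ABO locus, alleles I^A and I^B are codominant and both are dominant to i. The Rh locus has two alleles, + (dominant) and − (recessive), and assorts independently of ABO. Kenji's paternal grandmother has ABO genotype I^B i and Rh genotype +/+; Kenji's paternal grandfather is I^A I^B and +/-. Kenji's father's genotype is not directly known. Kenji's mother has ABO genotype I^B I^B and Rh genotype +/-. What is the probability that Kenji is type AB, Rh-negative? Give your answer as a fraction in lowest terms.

1/32

Kenji's father's ABO genotype from I^B i × I^A I^B: 1/4 I^A I^B, 1/4 I^A i, 1/4 I^B I^B, 1/4 I^B i.
Crossing each possibility with the mother I^B I^B and summing P(type AB): 1/4·1/2 + 1/4·1/2 + 1/4·0 + 1/4·0 = 1/4.
Similarly for Rh via the father's Rh distribution: P(Rh-) = 1/8.
Independent loci: 1/4 × 1/8 = 1/32.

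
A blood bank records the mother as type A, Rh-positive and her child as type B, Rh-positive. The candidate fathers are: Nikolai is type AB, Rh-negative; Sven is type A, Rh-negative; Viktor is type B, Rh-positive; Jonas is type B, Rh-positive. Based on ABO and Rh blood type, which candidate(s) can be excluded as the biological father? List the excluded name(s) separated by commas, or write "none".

A candidate is excluded only if no genotype consistent with his phenotype could produce a type B, Rh-positive child with a type A, Rh-positive mother.
Sven (type A, Rh-): no genotype consistent with that phenotype can produce a type-B Rh+ child with a type-A mother.

Sven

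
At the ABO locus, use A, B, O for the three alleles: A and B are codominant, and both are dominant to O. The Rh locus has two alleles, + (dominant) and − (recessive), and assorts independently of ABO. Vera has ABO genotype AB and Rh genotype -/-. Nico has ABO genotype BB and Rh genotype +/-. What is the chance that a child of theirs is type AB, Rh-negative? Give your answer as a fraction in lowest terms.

ABO cross AB × BB → offspring phenotypes: 1/2 B, 1/2 AB.
Rh cross -/- × +/- → 1/2 Rh+, 1/2 Rh-.
Independent loci: P(type AB, Rh-negative) = 1/2 × 1/2 = 1/4.

1/4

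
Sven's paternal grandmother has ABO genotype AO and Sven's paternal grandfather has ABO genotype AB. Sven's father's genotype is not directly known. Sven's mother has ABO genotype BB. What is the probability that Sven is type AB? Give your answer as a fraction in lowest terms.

Sven's father's ABO genotype from AO × AB: 1/4 AA, 1/4 AB, 1/4 AO, 1/4 BO.
Crossing each possibility with the mother BB and summing P(type AB): 1/4·1 + 1/4·1/2 + 1/4·1/2 + 1/4·0 = 1/2.

1/2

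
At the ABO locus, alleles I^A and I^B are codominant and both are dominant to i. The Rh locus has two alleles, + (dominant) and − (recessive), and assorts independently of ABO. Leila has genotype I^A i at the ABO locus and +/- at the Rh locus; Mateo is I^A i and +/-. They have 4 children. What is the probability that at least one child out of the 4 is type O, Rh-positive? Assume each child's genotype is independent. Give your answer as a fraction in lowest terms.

36975/65536

ABO cross I^A i × I^A i → 1/4 O, 3/4 A.
Rh cross +/- × +/- → 3/4 Rh+, 1/4 Rh-; so P(type O, Rh-positive) = 1/4 × 3/4 = 3/16 per child.
P(none) = (13/16)^4 = 28561/65536; P(at least one) = 1 − 28561/65536 = 36975/65536.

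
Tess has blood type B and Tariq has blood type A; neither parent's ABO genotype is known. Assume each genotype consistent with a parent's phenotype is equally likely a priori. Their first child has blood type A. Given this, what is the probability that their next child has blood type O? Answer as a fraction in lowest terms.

Possible genotypes: Tess ∈ {I^B I^B, I^B i}; Tariq ∈ {I^A I^A, I^A i}.
Weight each parental genotype pair by prior × P(type-A child):
  I^B i × I^A I^A: posterior weight 2/3; P(next child type O) = 0.
  I^B i × I^A i: posterior weight 1/3; P(next child type O) = 1/4.
Weighted sum = 1/12.

1/12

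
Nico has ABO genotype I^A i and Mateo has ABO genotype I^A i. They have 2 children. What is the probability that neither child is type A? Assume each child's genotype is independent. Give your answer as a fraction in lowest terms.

1/16

ABO cross I^A i × I^A i → 1/4 O, 3/4 A.
So P(type A) = 3/4 per child.
P(not type A) = 1/4 for one child; (1/4)^2 = 1/16.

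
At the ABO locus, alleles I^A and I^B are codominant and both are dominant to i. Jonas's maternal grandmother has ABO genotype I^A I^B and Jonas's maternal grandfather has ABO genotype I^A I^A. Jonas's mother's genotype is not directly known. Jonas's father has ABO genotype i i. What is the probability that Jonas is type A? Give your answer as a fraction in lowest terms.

3/4

Jonas's mother's ABO genotype from I^A I^B × I^A I^A: 1/2 I^A I^A, 1/2 I^A I^B.
Crossing each possibility with the father i i and summing P(type A): 1/2·1 + 1/2·1/2 = 3/4.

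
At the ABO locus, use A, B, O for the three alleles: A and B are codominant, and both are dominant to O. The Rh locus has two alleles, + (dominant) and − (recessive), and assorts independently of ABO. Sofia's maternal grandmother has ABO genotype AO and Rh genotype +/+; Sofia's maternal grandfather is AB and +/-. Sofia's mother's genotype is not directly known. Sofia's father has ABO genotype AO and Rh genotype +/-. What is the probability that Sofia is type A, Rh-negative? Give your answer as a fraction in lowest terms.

Sofia's mother's ABO genotype from AO × AB: 1/4 AA, 1/4 AB, 1/4 AO, 1/4 BO.
Crossing each possibility with the father AO and summing P(type A): 1/4·1 + 1/4·1/2 + 1/4·3/4 + 1/4·1/4 = 5/8.
Similarly for Rh via the mother's Rh distribution: P(Rh-) = 1/8.
Independent loci: 5/8 × 1/8 = 5/64.

5/64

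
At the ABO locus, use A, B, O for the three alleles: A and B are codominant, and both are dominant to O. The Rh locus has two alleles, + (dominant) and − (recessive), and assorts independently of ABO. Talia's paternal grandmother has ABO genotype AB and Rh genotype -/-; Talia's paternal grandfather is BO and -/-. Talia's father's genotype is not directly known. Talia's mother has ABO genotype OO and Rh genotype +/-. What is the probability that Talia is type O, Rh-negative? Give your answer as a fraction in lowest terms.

Talia's father's ABO genotype from AB × BO: 1/4 AB, 1/4 AO, 1/4 BB, 1/4 BO.
Crossing each possibility with the mother OO and summing P(type O): 1/4·0 + 1/4·1/2 + 1/4·0 + 1/4·1/2 = 1/4.
Similarly for Rh via the father's Rh distribution: P(Rh-) = 1/2.
Independent loci: 1/4 × 1/2 = 1/8.

1/8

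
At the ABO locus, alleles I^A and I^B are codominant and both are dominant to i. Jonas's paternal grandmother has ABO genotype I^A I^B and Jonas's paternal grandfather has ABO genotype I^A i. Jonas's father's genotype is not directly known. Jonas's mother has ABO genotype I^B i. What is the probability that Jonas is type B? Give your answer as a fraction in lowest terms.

3/8

Jonas's father's ABO genotype from I^A I^B × I^A i: 1/4 I^A I^A, 1/4 I^A I^B, 1/4 I^A i, 1/4 I^B i.
Crossing each possibility with the mother I^B i and summing P(type B): 1/4·0 + 1/4·1/2 + 1/4·1/4 + 1/4·3/4 = 3/8.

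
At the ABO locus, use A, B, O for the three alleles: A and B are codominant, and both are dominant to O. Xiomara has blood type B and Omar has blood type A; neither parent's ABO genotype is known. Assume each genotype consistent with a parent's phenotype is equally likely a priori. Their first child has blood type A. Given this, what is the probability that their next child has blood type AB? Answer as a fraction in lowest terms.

Possible genotypes: Xiomara ∈ {BB, BO}; Omar ∈ {AA, AO}.
Weight each parental genotype pair by prior × P(type-A child):
  BO × AA: posterior weight 2/3; P(next child type AB) = 1/2.
  BO × AO: posterior weight 1/3; P(next child type AB) = 1/4.
Weighted sum = 5/12.

5/12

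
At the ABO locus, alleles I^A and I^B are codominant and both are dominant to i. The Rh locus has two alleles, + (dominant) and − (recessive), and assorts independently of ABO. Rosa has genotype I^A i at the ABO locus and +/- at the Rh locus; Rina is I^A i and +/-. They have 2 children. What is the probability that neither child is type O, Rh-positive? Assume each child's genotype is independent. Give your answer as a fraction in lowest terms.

169/256

ABO cross I^A i × I^A i → 1/4 O, 3/4 A.
Rh cross +/- × +/- → 3/4 Rh+, 1/4 Rh-; so P(type O, Rh-positive) = 1/4 × 3/4 = 3/16 per child.
P(not type O, Rh-positive) = 13/16 for one child; (13/16)^2 = 169/256.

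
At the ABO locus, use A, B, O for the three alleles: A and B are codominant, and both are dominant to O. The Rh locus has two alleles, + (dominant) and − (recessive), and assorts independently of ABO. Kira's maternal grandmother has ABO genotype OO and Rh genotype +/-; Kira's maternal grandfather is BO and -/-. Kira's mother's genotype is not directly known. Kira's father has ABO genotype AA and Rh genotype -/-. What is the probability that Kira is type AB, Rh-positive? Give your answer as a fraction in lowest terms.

Kira's mother's ABO genotype from OO × BO: 1/2 BO, 1/2 OO.
Crossing each possibility with the father AA and summing P(type AB): 1/2·1/2 + 1/2·0 = 1/4.
Similarly for Rh via the mother's Rh distribution: P(Rh+) = 1/4.
Independent loci: 1/4 × 1/4 = 1/16.

1/16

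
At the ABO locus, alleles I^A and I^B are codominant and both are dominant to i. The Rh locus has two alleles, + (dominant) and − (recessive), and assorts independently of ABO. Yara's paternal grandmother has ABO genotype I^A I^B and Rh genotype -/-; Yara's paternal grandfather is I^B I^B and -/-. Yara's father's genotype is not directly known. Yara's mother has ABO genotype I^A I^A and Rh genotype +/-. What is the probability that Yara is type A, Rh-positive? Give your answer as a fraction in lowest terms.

1/8

Yara's father's ABO genotype from I^A I^B × I^B I^B: 1/2 I^A I^B, 1/2 I^B I^B.
Crossing each possibility with the mother I^A I^A and summing P(type A): 1/2·1/2 + 1/2·0 = 1/4.
Similarly for Rh via the father's Rh distribution: P(Rh+) = 1/2.
Independent loci: 1/4 × 1/2 = 1/8.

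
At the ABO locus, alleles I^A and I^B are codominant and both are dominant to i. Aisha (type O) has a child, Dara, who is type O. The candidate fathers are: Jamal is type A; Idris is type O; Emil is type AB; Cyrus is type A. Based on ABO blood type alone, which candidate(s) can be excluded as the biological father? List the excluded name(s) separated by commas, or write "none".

A candidate is excluded only if no genotype consistent with his phenotype could produce a type O child with a type O mother.
Emil (type AB): no genotype consistent with that phenotype can produce a type-O child with a type-O mother.

Emil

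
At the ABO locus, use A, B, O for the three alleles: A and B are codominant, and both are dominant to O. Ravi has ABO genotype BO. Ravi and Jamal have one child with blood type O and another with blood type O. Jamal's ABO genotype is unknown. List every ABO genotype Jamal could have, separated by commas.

AO, BO, OO

For each candidate genotype of Jamal, check whether crossing it with BO can produce every observed child phenotype.
  AA → possible child types {A, AB} ✗
  AB → possible child types {A, B, AB} ✗
  AO → possible child types {O, A, B, AB} ✓
  BB → possible child types {B} ✗
  BO → possible child types {O, B} ✓
  OO → possible child types {O, B} ✓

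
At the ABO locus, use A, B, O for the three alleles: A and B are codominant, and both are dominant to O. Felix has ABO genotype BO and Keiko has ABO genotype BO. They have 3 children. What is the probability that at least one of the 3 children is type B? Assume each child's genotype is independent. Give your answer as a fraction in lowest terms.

ABO cross BO × BO → 1/4 O, 3/4 B.
So P(type B) = 3/4 per child.
P(none) = (1/4)^3 = 1/64; P(at least one) = 1 − 1/64 = 63/64.

63/64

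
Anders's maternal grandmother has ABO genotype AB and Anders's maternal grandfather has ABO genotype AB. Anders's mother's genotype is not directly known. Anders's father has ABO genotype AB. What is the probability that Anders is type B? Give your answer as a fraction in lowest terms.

1/4

Anders's mother's ABO genotype from AB × AB: 1/4 AA, 1/2 AB, 1/4 BB.
Crossing each possibility with the father AB and summing P(type B): 1/4·0 + 1/2·1/4 + 1/4·1/2 = 1/4.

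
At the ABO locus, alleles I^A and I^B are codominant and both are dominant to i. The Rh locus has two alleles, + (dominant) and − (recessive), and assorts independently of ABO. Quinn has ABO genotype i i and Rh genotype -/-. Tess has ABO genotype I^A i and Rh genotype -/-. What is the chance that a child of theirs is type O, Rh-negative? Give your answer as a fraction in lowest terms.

ABO cross i i × I^A i → offspring phenotypes: 1/2 O, 1/2 A.
Rh cross -/- × -/- → 1 Rh-.
Independent loci: P(type O, Rh-negative) = 1/2 × 1 = 1/2.

1/2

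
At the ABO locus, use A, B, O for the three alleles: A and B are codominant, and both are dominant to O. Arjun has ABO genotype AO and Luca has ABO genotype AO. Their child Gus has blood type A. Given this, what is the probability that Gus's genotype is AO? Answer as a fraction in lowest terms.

Cross AO × AO → 1/4 AA, 1/2 AO, 1/4 OO.
Type-A genotypes among offspring: AA (1/4), AO (1/2); total 3/4.
P(AO | type A) = (1/2) / (3/4) = 2/3.

2/3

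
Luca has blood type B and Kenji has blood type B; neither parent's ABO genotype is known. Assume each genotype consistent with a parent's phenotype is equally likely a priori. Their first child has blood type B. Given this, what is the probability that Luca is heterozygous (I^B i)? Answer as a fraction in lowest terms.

7/15

Possible genotypes: Luca ∈ {I^B I^B, I^B i}; Kenji ∈ {I^B I^B, I^B i}.
Weight each parental genotype pair by prior × P(type-B child):
  I^B I^B × I^B I^B: posterior weight 4/15.
  I^B I^B × I^B i: posterior weight 4/15.
  I^B i × I^B I^B: posterior weight 4/15.
  I^B i × I^B i: posterior weight 1/5.
Sum the posterior weight over pairs where Luca is I^B i: 7/15.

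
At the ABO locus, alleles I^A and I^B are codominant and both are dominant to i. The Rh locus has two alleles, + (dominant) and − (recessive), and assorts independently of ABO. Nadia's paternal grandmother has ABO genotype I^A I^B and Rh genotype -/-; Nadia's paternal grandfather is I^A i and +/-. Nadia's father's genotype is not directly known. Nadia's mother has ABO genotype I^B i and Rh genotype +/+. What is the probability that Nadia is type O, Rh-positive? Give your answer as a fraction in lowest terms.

1/8

Nadia's father's ABO genotype from I^A I^B × I^A i: 1/4 I^A I^A, 1/4 I^A I^B, 1/4 I^A i, 1/4 I^B i.
Crossing each possibility with the mother I^B i and summing P(type O): 1/4·0 + 1/4·0 + 1/4·1/4 + 1/4·1/4 = 1/8.
Similarly for Rh via the father's Rh distribution: P(Rh+) = 1.
Independent loci: 1/8 × 1 = 1/8.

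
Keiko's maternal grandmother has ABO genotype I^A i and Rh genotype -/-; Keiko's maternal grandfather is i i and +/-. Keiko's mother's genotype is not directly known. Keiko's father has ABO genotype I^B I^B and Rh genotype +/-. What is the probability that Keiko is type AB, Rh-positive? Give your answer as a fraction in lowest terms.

5/32

Keiko's mother's ABO genotype from I^A i × i i: 1/2 I^A i, 1/2 i i.
Crossing each possibility with the father I^B I^B and summing P(type AB): 1/2·1/2 + 1/2·0 = 1/4.
Similarly for Rh via the mother's Rh distribution: P(Rh+) = 5/8.
Independent loci: 1/4 × 5/8 = 5/32.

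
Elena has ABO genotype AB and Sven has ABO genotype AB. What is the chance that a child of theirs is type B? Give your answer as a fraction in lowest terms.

1/4

ABO cross AB × AB → offspring phenotypes: 1/4 A, 1/4 B, 1/2 AB.
So P(type B) = 1/4.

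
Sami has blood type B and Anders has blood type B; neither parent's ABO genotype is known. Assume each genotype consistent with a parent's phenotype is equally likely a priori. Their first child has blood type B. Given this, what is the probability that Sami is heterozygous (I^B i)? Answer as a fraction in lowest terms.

Possible genotypes: Sami ∈ {I^B I^B, I^B i}; Anders ∈ {I^B I^B, I^B i}.
Weight each parental genotype pair by prior × P(type-B child):
  I^B I^B × I^B I^B: posterior weight 4/15.
  I^B I^B × I^B i: posterior weight 4/15.
  I^B i × I^B I^B: posterior weight 4/15.
  I^B i × I^B i: posterior weight 1/5.
Sum the posterior weight over pairs where Sami is I^B i: 7/15.

7/15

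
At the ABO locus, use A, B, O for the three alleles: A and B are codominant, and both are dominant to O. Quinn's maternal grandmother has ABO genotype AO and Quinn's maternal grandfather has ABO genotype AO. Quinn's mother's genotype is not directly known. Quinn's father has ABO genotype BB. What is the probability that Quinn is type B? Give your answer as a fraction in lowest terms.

1/2

Quinn's mother's ABO genotype from AO × AO: 1/4 AA, 1/2 AO, 1/4 OO.
Crossing each possibility with the father BB and summing P(type B): 1/4·0 + 1/2·1/2 + 1/4·1 = 1/2.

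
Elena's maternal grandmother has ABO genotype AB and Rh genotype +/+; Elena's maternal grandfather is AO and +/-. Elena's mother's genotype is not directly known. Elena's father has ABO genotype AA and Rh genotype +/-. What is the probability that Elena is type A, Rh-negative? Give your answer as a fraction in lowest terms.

Elena's mother's ABO genotype from AB × AO: 1/4 AA, 1/4 AB, 1/4 AO, 1/4 BO.
Crossing each possibility with the father AA and summing P(type A): 1/4·1 + 1/4·1/2 + 1/4·1 + 1/4·1/2 = 3/4.
Similarly for Rh via the mother's Rh distribution: P(Rh-) = 1/8.
Independent loci: 3/4 × 1/8 = 3/32.

3/32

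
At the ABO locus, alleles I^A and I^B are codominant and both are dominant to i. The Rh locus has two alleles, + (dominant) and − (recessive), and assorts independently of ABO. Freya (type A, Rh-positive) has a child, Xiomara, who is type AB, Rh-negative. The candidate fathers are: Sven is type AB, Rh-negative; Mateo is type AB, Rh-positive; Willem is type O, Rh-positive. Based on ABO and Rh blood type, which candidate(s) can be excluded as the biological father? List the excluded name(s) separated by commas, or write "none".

A candidate is excluded only if no genotype consistent with his phenotype could produce a type AB, Rh-negative child with a type A, Rh-positive mother.
Willem (type O, Rh+): no genotype consistent with that phenotype can produce a type-AB Rh- child with a type-A mother.

Willem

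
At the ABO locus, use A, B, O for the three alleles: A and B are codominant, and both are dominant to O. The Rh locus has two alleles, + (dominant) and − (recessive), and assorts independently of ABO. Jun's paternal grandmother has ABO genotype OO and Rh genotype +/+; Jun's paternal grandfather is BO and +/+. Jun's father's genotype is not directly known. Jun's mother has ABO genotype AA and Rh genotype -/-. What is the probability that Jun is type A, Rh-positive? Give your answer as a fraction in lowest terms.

Jun's father's ABO genotype from OO × BO: 1/2 BO, 1/2 OO.
Crossing each possibility with the mother AA and summing P(type A): 1/2·1/2 + 1/2·1 = 3/4.
Similarly for Rh via the father's Rh distribution: P(Rh+) = 1.
Independent loci: 3/4 × 1 = 3/4.

3/4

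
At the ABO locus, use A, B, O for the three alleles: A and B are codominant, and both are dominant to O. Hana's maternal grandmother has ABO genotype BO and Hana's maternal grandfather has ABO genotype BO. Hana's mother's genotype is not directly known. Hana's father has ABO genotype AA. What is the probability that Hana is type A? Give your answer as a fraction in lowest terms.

1/2

Hana's mother's ABO genotype from BO × BO: 1/4 BB, 1/2 BO, 1/4 OO.
Crossing each possibility with the father AA and summing P(type A): 1/4·0 + 1/2·1/2 + 1/4·1 = 1/2.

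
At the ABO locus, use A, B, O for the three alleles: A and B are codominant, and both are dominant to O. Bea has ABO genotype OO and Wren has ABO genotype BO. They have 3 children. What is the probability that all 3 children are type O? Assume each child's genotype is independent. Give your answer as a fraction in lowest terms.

1/8

ABO cross OO × BO → 1/2 O, 1/2 B.
So P(type O) = 1/2 per child.
All 3 independent: (1/2)^3 = 1/8.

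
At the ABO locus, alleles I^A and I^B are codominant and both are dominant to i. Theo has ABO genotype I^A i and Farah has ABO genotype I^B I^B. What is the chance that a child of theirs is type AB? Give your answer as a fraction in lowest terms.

1/2

ABO cross I^A i × I^B I^B → offspring phenotypes: 1/2 B, 1/2 AB.
So P(type AB) = 1/2.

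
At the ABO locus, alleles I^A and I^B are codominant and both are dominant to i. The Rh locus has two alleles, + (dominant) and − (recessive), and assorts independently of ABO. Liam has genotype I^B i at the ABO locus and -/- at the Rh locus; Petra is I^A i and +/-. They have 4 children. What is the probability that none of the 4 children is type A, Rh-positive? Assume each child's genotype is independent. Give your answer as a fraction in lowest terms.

2401/4096

ABO cross I^B i × I^A i → 1/4 O, 1/4 A, 1/4 B, 1/4 AB.
Rh cross -/- × +/- → 1/2 Rh+, 1/2 Rh-; so P(type A, Rh-positive) = 1/4 × 1/2 = 1/8 per child.
P(not type A, Rh-positive) = 7/8 for one child; (7/8)^4 = 2401/4096.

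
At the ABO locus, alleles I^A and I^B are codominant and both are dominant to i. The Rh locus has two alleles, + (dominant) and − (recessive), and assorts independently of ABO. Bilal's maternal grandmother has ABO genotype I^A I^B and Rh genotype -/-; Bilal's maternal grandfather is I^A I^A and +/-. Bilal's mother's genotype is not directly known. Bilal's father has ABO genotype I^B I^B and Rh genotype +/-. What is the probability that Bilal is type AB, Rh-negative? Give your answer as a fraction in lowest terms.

Bilal's mother's ABO genotype from I^A I^B × I^A I^A: 1/2 I^A I^A, 1/2 I^A I^B.
Crossing each possibility with the father I^B I^B and summing P(type AB): 1/2·1 + 1/2·1/2 = 3/4.
Similarly for Rh via the mother's Rh distribution: P(Rh-) = 3/8.
Independent loci: 3/4 × 3/8 = 9/32.

9/32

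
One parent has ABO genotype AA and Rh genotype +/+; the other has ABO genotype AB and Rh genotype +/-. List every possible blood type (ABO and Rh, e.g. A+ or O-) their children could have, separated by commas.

Gametes from AA × AB give offspring ABO genotypes AA, AB, i.e. phenotypes A, AB.
Rh cross +/+ × +/- → phenotypes Rh+.
Combining independently: A+, AB+.

A+, AB+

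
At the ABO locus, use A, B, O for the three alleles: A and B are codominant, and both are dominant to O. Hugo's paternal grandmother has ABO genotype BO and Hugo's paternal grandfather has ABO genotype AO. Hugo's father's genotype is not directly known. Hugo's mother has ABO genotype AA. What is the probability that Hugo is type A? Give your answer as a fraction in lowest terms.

3/4

Hugo's father's ABO genotype from BO × AO: 1/4 AB, 1/4 AO, 1/4 BO, 1/4 OO.
Crossing each possibility with the mother AA and summing P(type A): 1/4·1/2 + 1/4·1 + 1/4·1/2 + 1/4·1 = 3/4.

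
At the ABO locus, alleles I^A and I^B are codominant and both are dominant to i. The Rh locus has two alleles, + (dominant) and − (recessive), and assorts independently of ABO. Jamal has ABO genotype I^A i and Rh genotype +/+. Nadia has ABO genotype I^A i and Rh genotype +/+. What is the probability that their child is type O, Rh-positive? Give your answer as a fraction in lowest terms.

1/4

ABO cross I^A i × I^A i → offspring phenotypes: 1/4 O, 3/4 A.
Rh cross +/+ × +/+ → 1 Rh+.
Independent loci: P(type O, Rh-positive) = 1/4 × 1 = 1/4.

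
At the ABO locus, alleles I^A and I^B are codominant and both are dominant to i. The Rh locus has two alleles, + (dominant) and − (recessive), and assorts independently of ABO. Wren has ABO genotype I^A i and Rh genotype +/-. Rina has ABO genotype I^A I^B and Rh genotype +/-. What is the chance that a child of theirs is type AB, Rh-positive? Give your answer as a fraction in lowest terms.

ABO cross I^A i × I^A I^B → offspring phenotypes: 1/2 A, 1/4 B, 1/4 AB.
Rh cross +/- × +/- → 3/4 Rh+, 1/4 Rh-.
Independent loci: P(type AB, Rh-positive) = 1/4 × 3/4 = 3/16.

3/16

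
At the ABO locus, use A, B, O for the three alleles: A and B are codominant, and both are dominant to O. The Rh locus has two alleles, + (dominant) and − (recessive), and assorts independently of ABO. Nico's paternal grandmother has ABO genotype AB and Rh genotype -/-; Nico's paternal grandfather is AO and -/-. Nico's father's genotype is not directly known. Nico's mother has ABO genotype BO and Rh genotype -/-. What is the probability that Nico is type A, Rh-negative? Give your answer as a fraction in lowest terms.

1/4

Nico's father's ABO genotype from AB × AO: 1/4 AA, 1/4 AB, 1/4 AO, 1/4 BO.
Crossing each possibility with the mother BO and summing P(type A): 1/4·1/2 + 1/4·1/4 + 1/4·1/4 + 1/4·0 = 1/4.
Similarly for Rh via the father's Rh distribution: P(Rh-) = 1.
Independent loci: 1/4 × 1 = 1/4.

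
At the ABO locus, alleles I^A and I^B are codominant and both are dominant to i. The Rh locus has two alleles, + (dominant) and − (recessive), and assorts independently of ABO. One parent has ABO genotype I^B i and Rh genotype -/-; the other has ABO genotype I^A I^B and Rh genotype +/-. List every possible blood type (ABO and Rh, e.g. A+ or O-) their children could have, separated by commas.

A+, A-, B+, B-, AB+, AB-

Gametes from I^B i × I^A I^B give offspring ABO genotypes I^A I^B, I^A i, I^B I^B, I^B i, i.e. phenotypes A, B, AB.
Rh cross -/- × +/- → phenotypes Rh+, Rh-.
Combining independently: A+, A-, B+, B-, AB+, AB-.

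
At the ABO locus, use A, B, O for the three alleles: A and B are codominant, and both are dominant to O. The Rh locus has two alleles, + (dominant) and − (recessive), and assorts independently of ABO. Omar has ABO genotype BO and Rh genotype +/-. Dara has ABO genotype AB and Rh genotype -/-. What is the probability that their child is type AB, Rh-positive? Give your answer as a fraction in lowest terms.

ABO cross BO × AB → offspring phenotypes: 1/4 A, 1/2 B, 1/4 AB.
Rh cross +/- × -/- → 1/2 Rh+, 1/2 Rh-.
Independent loci: P(type AB, Rh-positive) = 1/4 × 1/2 = 1/8.

1/8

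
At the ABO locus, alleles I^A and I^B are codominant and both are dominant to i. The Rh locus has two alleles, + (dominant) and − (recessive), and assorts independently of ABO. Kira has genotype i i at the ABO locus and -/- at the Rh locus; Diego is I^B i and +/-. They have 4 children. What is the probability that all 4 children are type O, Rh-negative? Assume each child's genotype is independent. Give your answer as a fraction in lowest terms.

1/256

ABO cross i i × I^B i → 1/2 O, 1/2 B.
Rh cross -/- × +/- → 1/2 Rh+, 1/2 Rh-; so P(type O, Rh-negative) = 1/2 × 1/2 = 1/4 per child.
All 4 independent: (1/4)^4 = 1/256.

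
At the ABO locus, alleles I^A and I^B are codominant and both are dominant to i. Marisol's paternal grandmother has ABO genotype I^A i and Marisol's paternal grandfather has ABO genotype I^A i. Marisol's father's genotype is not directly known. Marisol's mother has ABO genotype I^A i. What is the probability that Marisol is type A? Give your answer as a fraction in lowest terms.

3/4

Marisol's father's ABO genotype from I^A i × I^A i: 1/4 I^A I^A, 1/2 I^A i, 1/4 i i.
Crossing each possibility with the mother I^A i and summing P(type A): 1/4·1 + 1/2·3/4 + 1/4·1/2 = 3/4.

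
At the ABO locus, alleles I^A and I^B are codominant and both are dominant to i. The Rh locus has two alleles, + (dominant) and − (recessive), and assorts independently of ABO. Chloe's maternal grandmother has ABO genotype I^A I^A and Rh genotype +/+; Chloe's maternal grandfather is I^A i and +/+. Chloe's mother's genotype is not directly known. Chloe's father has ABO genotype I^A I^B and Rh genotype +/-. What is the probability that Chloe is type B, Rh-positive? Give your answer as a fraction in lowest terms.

1/8

Chloe's mother's ABO genotype from I^A I^A × I^A i: 1/2 I^A I^A, 1/2 I^A i.
Crossing each possibility with the father I^A I^B and summing P(type B): 1/2·0 + 1/2·1/4 = 1/8.
Similarly for Rh via the mother's Rh distribution: P(Rh+) = 1.
Independent loci: 1/8 × 1 = 1/8.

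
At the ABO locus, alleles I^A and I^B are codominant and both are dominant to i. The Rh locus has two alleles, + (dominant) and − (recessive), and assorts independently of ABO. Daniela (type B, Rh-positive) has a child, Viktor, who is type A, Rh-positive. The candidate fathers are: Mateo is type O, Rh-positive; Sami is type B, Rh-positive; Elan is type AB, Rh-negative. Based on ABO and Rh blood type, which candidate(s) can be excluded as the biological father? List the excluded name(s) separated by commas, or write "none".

A candidate is excluded only if no genotype consistent with his phenotype could produce a type A, Rh-positive child with a type B, Rh-positive mother.
Mateo (type O, Rh+): no genotype consistent with that phenotype can produce a type-A Rh+ child with a type-B mother.
Sami (type B, Rh+): no genotype consistent with that phenotype can produce a type-A Rh+ child with a type-B mother.

Mateo, Sami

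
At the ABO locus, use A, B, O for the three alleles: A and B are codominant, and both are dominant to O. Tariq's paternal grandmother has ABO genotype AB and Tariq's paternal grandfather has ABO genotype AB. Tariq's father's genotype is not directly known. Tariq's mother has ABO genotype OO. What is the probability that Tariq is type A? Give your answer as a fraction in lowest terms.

1/2

Tariq's father's ABO genotype from AB × AB: 1/4 AA, 1/2 AB, 1/4 BB.
Crossing each possibility with the mother OO and summing P(type A): 1/4·1 + 1/2·1/2 + 1/4·0 = 1/2.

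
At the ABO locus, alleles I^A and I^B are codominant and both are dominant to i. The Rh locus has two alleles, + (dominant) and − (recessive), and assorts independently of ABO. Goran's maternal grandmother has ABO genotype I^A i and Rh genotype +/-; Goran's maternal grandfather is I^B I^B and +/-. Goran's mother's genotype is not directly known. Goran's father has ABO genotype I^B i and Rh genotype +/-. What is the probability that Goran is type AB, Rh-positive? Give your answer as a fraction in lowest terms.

Goran's mother's ABO genotype from I^A i × I^B I^B: 1/2 I^A I^B, 1/2 I^B i.
Crossing each possibility with the father I^B i and summing P(type AB): 1/2·1/4 + 1/2·0 = 1/8.
Similarly for Rh via the mother's Rh distribution: P(Rh+) = 3/4.
Independent loci: 1/8 × 3/4 = 3/32.

3/32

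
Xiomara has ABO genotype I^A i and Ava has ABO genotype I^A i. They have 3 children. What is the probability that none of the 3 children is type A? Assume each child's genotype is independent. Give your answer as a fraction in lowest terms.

1/64

ABO cross I^A i × I^A i → 1/4 O, 3/4 A.
So P(type A) = 3/4 per child.
P(not type A) = 1/4 for one child; (1/4)^3 = 1/64.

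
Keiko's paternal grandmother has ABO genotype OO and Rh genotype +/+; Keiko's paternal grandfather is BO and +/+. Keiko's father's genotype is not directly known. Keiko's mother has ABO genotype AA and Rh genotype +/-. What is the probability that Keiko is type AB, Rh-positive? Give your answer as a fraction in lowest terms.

1/4

Keiko's father's ABO genotype from OO × BO: 1/2 BO, 1/2 OO.
Crossing each possibility with the mother AA and summing P(type AB): 1/2·1/2 + 1/2·0 = 1/4.
Similarly for Rh via the father's Rh distribution: P(Rh+) = 1.
Independent loci: 1/4 × 1 = 1/4.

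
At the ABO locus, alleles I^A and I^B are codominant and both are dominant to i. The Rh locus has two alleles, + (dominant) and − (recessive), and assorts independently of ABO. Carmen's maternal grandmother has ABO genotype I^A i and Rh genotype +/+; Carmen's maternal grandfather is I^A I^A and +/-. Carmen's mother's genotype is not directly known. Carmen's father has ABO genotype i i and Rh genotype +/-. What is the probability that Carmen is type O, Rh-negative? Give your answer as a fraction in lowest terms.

Carmen's mother's ABO genotype from I^A i × I^A I^A: 1/2 I^A I^A, 1/2 I^A i.
Crossing each possibility with the father i i and summing P(type O): 1/2·0 + 1/2·1/2 = 1/4.
Similarly for Rh via the mother's Rh distribution: P(Rh-) = 1/8.
Independent loci: 1/4 × 1/8 = 1/32.

1/32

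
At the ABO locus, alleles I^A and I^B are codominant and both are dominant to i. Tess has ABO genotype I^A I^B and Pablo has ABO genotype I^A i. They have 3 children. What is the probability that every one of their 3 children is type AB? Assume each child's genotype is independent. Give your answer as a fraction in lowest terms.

1/64

ABO cross I^A I^B × I^A i → 1/2 A, 1/4 B, 1/4 AB.
So P(type AB) = 1/4 per child.
All 3 independent: (1/4)^3 = 1/64.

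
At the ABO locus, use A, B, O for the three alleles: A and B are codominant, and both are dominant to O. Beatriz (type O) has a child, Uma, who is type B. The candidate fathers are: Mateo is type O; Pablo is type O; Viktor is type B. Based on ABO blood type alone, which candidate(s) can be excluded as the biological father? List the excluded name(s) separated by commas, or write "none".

Mateo, Pablo

A candidate is excluded only if no genotype consistent with his phenotype could produce a type B child with a type O mother.
Mateo (type O): no genotype consistent with that phenotype can produce a type-B child with a type-O mother.
Pablo (type O): no genotype consistent with that phenotype can produce a type-B child with a type-O mother.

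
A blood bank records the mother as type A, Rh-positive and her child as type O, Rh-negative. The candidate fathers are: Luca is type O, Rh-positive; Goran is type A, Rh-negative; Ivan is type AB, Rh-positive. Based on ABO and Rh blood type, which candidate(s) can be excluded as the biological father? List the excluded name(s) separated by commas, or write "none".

A candidate is excluded only if no genotype consistent with his phenotype could produce a type O, Rh-negative child with a type A, Rh-positive mother.
Ivan (type AB, Rh+): no genotype consistent with that phenotype can produce a type-O Rh- child with a type-A mother.

Ivan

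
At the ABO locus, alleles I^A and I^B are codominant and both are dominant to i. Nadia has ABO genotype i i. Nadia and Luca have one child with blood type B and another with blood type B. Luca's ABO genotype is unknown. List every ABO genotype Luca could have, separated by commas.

I^A I^B, I^B I^B, I^B i

For each candidate genotype of Luca, check whether crossing it with i i can produce every observed child phenotype.
  I^A I^A → possible child types {A} ✗
  I^A I^B → possible child types {A, B} ✓
  I^A i → possible child types {O, A} ✗
  I^B I^B → possible child types {B} ✓
  I^B i → possible child types {O, B} ✓
  i i → possible child types {O} ✗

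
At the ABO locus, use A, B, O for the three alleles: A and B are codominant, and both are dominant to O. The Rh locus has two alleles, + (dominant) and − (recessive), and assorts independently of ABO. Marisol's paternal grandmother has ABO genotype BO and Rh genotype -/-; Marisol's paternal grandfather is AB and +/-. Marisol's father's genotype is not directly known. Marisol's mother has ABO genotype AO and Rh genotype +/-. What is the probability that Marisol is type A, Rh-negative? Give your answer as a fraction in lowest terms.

Marisol's father's ABO genotype from BO × AB: 1/4 AB, 1/4 AO, 1/4 BB, 1/4 BO.
Crossing each possibility with the mother AO and summing P(type A): 1/4·1/2 + 1/4·3/4 + 1/4·0 + 1/4·1/4 = 3/8.
Similarly for Rh via the father's Rh distribution: P(Rh-) = 3/8.
Independent loci: 3/8 × 3/8 = 9/64.

9/64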